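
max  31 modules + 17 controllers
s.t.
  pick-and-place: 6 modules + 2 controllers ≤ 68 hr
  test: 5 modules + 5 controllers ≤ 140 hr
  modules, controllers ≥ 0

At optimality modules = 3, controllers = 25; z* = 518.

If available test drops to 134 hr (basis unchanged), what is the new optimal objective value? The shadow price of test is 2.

506

Δb = -6, so new z* = 518 + (2)·(-6) = 518 − 12 = 506.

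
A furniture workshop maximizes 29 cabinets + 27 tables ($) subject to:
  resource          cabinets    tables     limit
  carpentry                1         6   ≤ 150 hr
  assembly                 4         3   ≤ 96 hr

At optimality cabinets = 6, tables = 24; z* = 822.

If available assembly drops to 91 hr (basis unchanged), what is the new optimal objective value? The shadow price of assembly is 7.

Δb = -5, so new z* = 822 + (7)·(-5) = 822 − 35 = 787.

787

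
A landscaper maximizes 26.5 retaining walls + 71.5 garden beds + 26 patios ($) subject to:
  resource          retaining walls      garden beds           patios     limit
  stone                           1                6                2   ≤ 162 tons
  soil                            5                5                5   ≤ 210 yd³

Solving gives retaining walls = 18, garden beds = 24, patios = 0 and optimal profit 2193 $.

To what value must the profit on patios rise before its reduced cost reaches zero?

Both stone and soil are binding at x*.
From A_Bᵀ y = c: 1·y_stone + 5·y_soil = 26.5; 6·y_stone + 5·y_soil = 71.5.
This yields shadow prices y_stone = 9, y_soil = 3.5.
patios enters the basis when its profit ≥ yᵀa₃ = 9·2 + 3.5·5 = 35.5.

35.5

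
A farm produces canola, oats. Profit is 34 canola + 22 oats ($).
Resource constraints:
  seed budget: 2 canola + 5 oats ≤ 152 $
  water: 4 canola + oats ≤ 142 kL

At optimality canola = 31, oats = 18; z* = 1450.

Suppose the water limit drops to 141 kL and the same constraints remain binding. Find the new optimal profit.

At the optimum: seed budget uses 152 of 152 (binding); water uses 142 of 142 (binding).
The binding rows give the dual system: 2·y_seed budget + 4·y_water = 34 and 5·y_seed budget + 1·y_water = 22.
Solving: y_seed budget = 3, y_water = 7.
Δz = y_water·Δb = 7 × (-1) = -7, so new z* = 1450 − 7 = 1443.

1443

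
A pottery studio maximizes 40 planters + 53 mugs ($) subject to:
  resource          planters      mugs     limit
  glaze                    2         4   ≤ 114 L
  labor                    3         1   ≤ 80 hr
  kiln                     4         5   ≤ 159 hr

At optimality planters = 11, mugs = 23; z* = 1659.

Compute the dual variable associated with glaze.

2

At the optimum: glaze uses 114 of 114 (binding); labor uses 56 of 80 (slack = 24); kiln uses 159 of 159 (binding).
Since labor is not tight, its dual is 0.
From A_Bᵀ y = c: 2·y_glaze + 4·y_kiln = 40; 4·y_glaze + 5·y_kiln = 53.
→ y_glaze = 2 and y_kiln = 9.
Shadow price of glaze = 2.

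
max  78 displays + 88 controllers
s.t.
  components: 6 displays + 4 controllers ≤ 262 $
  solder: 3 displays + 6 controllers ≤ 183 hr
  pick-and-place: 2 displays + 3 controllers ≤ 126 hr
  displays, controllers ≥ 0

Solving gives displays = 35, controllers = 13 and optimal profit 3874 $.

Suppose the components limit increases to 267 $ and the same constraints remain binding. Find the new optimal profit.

Binding: components and solder. Non-binding: pick-and-place (17 unused).
Since pick-and-place is not tight, its dual is 0.
The binding rows give the dual system: 6·y_components + 3·y_solder = 78 and 4·y_components + 6·y_solder = 88.
Solving: y_components = 8.5, y_solder = 9.
Δz = y_components·Δb = 8.5 × (5) = 42.5, so new z* = 3874 + 42.5 = 3916.5.

3916.5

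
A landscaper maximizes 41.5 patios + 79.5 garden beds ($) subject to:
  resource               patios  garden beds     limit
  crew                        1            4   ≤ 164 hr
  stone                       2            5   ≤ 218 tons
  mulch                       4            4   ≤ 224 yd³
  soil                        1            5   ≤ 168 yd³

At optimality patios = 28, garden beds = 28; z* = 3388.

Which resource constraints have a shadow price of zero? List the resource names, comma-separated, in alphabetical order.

crew: 140/164 (slack 24)
stone: 196/218 (slack 22)
mulch: 224/224 (binding)
soil: 168/168 (binding)
By complementary slackness, a constraint with positive slack has shadow price 0 → crew, stone.

crew, stone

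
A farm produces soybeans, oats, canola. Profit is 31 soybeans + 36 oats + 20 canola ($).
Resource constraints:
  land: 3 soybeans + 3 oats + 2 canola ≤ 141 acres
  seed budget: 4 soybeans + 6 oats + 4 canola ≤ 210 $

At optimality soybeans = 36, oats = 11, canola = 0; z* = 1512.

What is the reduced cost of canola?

Check each constraint at x*: land 141/141 (tight); seed budget 210/210 (tight).
The binding rows give the dual system: 3·y_land + 4·y_seed budget = 31 and 3·y_land + 6·y_seed budget = 36.
Solving: y_land = 7, y_seed budget = 2.5.
Reduced cost of canola: c₃ − yᵀa₃ = 20 − (7·2 + 2.5·4) = 20 − 24 = -4.

-4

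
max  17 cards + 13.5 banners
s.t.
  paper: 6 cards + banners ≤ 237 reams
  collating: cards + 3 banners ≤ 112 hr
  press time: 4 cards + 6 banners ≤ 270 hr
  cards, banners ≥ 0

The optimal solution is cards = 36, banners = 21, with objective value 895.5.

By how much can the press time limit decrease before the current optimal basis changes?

Binding constraints: paper, press time. The basis is B = [[6,1],[4,6]] with det 32.
Per unit decrease in press time, x* moves by d = (0.03125, -0.1875).
The basis stays optimal until banners reaches 0; allowable decrease = 112 hr.

112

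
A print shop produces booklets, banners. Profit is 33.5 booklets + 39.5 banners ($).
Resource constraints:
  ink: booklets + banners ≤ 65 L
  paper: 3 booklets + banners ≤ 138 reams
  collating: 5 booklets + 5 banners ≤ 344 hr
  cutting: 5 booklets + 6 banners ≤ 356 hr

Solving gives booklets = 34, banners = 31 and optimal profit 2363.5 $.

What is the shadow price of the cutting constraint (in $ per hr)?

At the optimum: ink uses 65 of 65 (binding); paper uses 133 of 138 (slack = 5); collating uses 325 of 344 (slack = 19); cutting uses 356 of 356 (binding).
Since paper, collating are not tight, their duals are 0.
From A_Bᵀ y = c: 1·y_ink + 5·y_cutting = 33.5; 1·y_ink + 6·y_cutting = 39.5.
Solving: y_ink = 3.5, y_cutting = 6.
Shadow price of cutting = 6.

6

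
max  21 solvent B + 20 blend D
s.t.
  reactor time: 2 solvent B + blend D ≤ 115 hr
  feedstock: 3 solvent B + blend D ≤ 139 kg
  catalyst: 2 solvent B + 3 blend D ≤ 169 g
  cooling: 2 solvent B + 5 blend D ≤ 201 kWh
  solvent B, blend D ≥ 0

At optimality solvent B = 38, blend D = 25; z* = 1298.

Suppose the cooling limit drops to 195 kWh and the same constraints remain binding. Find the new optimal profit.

Check each constraint at x*: reactor time 101/115 (slack 14); feedstock 139/139 (tight); catalyst 151/169 (slack 18); cooling 201/201 (tight).
By complementary slackness, y = 0 for the non-binding constraints.
Dual feasibility on the basic columns requires 3·y_feedstock + 2·y_cooling = 21, 1·y_feedstock + 5·y_cooling = 20.
Solving: y_feedstock = 5, y_cooling = 3.
Δz = y_cooling·Δb = 3 × (-6) = -18, so new z* = 1298 − 18 = 1280.

1280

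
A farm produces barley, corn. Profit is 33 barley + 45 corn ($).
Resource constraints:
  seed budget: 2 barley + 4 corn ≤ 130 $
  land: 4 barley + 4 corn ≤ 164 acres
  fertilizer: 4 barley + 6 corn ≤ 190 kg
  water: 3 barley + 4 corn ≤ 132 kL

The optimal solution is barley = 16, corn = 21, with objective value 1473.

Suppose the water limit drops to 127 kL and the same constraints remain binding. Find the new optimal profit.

Binding: fertilizer and water. Non-binding: seed budget (14 unused), land (16 unused).
Slack constraints have shadow price 0 (complementary slackness).
From A_Bᵀ y = c: 4·y_fertilizer + 3·y_water = 33; 6·y_fertilizer + 4·y_water = 45.
→ y_fertilizer = 1.5 and y_water = 9.
Δz = y_water·Δb = 9 × (-5) = -45, so new z* = 1473 − 45 = 1428.

1428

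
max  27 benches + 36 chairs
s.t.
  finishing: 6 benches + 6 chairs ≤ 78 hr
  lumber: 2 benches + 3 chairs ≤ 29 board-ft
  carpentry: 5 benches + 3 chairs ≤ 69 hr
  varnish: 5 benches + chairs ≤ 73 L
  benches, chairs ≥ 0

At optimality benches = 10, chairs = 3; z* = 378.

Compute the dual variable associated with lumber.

9

Binding: finishing and lumber. Non-binding: carpentry (10 unused), varnish (20 unused).
By complementary slackness, y = 0 for the non-binding constraints.
The binding rows give the dual system: 6·y_finishing + 2·y_lumber = 27 and 6·y_finishing + 3·y_lumber = 36.
This yields shadow prices y_finishing = 1.5, y_lumber = 9.
Shadow price of lumber = 9.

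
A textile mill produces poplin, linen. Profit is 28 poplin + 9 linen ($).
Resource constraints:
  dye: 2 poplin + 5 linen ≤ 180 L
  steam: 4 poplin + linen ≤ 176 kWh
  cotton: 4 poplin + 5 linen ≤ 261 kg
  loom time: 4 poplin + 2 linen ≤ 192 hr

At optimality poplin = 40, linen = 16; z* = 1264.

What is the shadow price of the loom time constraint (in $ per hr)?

2

Binding: steam and loom time. Non-binding: dye (20 unused), cotton (21 unused).
Slack constraints have shadow price 0 (complementary slackness).
The binding rows give the dual system: 4·y_steam + 4·y_loom time = 28 and 1·y_steam + 2·y_loom time = 9.
This yields shadow prices y_steam = 5, y_loom time = 2.
Shadow price of loom time = 2.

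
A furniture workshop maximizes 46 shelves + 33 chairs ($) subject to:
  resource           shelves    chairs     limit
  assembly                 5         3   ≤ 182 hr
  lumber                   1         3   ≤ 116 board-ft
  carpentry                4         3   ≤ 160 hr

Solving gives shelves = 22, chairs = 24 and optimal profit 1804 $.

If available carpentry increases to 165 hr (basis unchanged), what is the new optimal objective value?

1849

At the optimum: assembly uses 182 of 182 (binding); lumber uses 94 of 116 (slack = 22); carpentry uses 160 of 160 (binding).
Since lumber is not tight, its dual is 0.
From A_Bᵀ y = c: 5·y_assembly + 4·y_carpentry = 46; 3·y_assembly + 3·y_carpentry = 33.
This yields shadow prices y_assembly = 2, y_carpentry = 9.
Δz = y_carpentry·Δb = 9 × (5) = 45, so new z* = 1804 + 45 = 1849.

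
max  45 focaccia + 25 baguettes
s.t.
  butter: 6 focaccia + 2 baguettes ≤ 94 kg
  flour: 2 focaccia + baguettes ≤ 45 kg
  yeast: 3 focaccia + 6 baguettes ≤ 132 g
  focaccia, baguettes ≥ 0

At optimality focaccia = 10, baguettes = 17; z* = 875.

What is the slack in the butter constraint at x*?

0

butter used = 6·10 + 2·17 = 94; slack = 94 − 94 = 0.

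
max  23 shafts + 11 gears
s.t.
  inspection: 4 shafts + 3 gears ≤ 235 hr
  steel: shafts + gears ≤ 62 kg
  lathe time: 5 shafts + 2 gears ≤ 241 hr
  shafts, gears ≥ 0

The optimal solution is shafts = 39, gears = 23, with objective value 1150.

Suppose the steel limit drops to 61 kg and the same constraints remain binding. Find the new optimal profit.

Check each constraint at x*: inspection 225/235 (slack 10); steel 62/62 (tight); lathe time 241/241 (tight).
Slack constraints have shadow price 0 (complementary slackness).
The binding rows give the dual system: 1·y_steel + 5·y_lathe time = 23 and 1·y_steel + 2·y_lathe time = 11.
Solving: y_steel = 3, y_lathe time = 4.
Δz = y_steel·Δb = 3 × (-1) = -3, so new z* = 1150 − 3 = 1147.

1147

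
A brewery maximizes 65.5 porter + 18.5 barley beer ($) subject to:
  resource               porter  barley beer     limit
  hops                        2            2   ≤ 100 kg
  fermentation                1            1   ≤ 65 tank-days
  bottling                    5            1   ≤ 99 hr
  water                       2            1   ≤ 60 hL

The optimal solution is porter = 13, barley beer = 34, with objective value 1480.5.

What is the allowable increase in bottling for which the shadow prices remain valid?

Binding constraints: bottling, water. The basis is B = [[5,1],[2,1]] with det 3.
Per unit increase in bottling, x* moves by d = (0.3333, -0.6667).
The basis stays optimal until barley beer reaches 0; allowable increase = 51 hr.

51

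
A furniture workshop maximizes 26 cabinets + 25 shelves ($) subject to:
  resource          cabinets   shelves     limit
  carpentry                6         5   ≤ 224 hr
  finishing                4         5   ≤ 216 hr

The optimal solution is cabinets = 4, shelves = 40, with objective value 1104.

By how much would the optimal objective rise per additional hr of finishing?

Check each constraint at x*: carpentry 224/224 (tight); finishing 216/216 (tight).
The binding rows give the dual system: 6·y_carpentry + 4·y_finishing = 26 and 5·y_carpentry + 5·y_finishing = 25.
→ y_carpentry = 3 and y_finishing = 2.
Shadow price of finishing = 2.

2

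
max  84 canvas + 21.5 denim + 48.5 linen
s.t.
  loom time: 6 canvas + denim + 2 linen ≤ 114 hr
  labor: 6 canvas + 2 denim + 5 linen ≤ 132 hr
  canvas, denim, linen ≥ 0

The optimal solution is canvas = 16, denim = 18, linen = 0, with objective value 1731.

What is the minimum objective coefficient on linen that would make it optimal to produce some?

50.5

At the optimum: loom time uses 114 of 114 (binding); labor uses 132 of 132 (binding).
From A_Bᵀ y = c: 6·y_loom time + 6·y_labor = 84; 1·y_loom time + 2·y_labor = 21.5.
→ y_loom time = 6.5 and y_labor = 7.5.
linen enters the basis when its profit ≥ yᵀa₃ = 6.5·2 + 7.5·5 = 50.5.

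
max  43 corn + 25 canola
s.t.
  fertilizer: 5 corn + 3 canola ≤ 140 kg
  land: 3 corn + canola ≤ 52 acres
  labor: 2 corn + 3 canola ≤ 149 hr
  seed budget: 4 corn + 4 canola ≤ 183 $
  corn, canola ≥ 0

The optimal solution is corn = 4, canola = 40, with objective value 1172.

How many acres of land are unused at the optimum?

0

land used = 3·4 + 1·40 = 52; slack = 52 − 52 = 0.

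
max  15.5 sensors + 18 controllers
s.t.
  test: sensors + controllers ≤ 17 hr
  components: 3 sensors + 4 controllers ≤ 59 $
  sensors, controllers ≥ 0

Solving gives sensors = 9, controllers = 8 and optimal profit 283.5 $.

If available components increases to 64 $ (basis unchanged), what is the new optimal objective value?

296

Check each constraint at x*: test 17/17 (tight); components 59/59 (tight).
Dual feasibility on the basic columns requires 1·y_test + 3·y_components = 15.5, 1·y_test + 4·y_components = 18.
→ y_test = 8 and y_components = 2.5.
Δz = y_components·Δb = 2.5 × (5) = 12.5, so new z* = 283.5 + 12.5 = 296.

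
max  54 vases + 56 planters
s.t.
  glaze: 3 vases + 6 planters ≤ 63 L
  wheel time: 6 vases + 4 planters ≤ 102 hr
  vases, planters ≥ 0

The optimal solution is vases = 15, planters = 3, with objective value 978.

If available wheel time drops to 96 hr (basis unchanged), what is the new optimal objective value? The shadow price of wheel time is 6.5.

939

Δb = -6, so new z* = 978 + (6.5)·(-6) = 978 − 39 = 939.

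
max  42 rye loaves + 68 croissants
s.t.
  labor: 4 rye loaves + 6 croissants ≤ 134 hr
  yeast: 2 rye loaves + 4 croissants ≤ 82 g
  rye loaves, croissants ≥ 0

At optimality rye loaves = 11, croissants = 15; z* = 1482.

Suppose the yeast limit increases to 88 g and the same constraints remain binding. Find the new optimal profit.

Both labor and yeast are binding at x*.
From A_Bᵀ y = c: 4·y_labor + 2·y_yeast = 42; 6·y_labor + 4·y_yeast = 68.
→ y_labor = 8 and y_yeast = 5.
Δz = y_yeast·Δb = 5 × (6) = 30, so new z* = 1482 + 30 = 1512.

1512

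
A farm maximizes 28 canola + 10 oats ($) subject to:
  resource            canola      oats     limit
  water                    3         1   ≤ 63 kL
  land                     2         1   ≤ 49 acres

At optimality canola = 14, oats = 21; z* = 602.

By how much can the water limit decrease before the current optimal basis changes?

14

Binding constraints: water, land. The basis is B = [[3,1],[2,1]] with det 1.
Per unit decrease in water, x* moves by d = (-1, 2).
The basis stays optimal until canola reaches 0; allowable decrease = 14 kL.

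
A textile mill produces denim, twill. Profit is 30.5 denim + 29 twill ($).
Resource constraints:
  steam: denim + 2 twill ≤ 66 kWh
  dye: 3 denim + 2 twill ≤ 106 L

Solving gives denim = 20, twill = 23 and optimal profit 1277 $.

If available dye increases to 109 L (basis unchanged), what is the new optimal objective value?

1301

Check each constraint at x*: steam 66/66 (tight); dye 106/106 (tight).
Dual feasibility on the basic columns requires 1·y_steam + 3·y_dye = 30.5, 2·y_steam + 2·y_dye = 29.
Solving: y_steam = 6.5, y_dye = 8.
Δz = y_dye·Δb = 8 × (3) = 24, so new z* = 1277 + 24 = 1301.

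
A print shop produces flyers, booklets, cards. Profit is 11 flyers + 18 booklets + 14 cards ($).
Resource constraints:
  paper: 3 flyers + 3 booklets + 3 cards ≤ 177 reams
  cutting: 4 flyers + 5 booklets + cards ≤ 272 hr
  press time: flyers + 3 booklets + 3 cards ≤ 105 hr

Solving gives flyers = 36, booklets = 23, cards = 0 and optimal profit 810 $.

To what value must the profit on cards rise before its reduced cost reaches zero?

Check each constraint at x*: paper 177/177 (tight); cutting 259/272 (slack 13); press time 105/105 (tight).
By complementary slackness, y = 0 for the non-binding constraint.
From A_Bᵀ y = c: 3·y_paper + 1·y_press time = 11; 3·y_paper + 3·y_press time = 18.
Solving: y_paper = 2.5, y_press time = 3.5.
cards enters the basis when its profit ≥ yᵀa₃ = 2.5·3 + 3.5·3 = 18.

18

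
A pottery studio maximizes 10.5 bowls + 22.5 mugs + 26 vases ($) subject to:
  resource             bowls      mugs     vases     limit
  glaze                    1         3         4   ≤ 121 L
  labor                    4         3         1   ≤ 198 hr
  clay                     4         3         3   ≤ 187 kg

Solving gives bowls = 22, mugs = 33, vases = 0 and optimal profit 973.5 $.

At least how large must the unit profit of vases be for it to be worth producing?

At the optimum: glaze uses 121 of 121 (binding); labor uses 187 of 198 (slack = 11); clay uses 187 of 187 (binding).
Since labor is not tight, its dual is 0.
From A_Bᵀ y = c: 1·y_glaze + 4·y_clay = 10.5; 3·y_glaze + 3·y_clay = 22.5.
Solving: y_glaze = 6.5, y_clay = 1.
vases enters the basis when its profit ≥ yᵀa₃ = 6.5·4 + 1·3 = 29.

29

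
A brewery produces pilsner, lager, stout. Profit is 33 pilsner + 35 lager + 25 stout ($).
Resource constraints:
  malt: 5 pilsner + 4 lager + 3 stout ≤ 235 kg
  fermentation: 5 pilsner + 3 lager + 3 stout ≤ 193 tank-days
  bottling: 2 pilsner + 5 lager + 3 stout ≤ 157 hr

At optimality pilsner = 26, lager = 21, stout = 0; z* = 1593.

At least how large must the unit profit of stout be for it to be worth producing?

27

Check each constraint at x*: malt 214/235 (slack 21); fermentation 193/193 (tight); bottling 157/157 (tight).
Slack constraints have shadow price 0 (complementary slackness).
The binding rows give the dual system: 5·y_fermentation + 2·y_bottling = 33 and 3·y_fermentation + 5·y_bottling = 35.
Solving: y_fermentation = 5, y_bottling = 4.
stout enters the basis when its profit ≥ yᵀa₃ = 5·3 + 4·3 = 27.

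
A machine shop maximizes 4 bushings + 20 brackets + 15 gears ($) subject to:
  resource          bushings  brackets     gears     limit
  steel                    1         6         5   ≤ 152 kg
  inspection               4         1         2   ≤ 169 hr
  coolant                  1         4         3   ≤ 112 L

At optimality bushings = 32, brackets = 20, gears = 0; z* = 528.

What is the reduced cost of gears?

Binding: steel and coolant. Non-binding: inspection (21 unused).
Since inspection is not tight, its dual is 0.
The binding rows give the dual system: 1·y_steel + 1·y_coolant = 4 and 6·y_steel + 4·y_coolant = 20.
This yields shadow prices y_steel = 2, y_coolant = 2.
Reduced cost of gears: c₃ − yᵀa₃ = 15 − (2·5 + 2·3) = 15 − 16 = -1.

-1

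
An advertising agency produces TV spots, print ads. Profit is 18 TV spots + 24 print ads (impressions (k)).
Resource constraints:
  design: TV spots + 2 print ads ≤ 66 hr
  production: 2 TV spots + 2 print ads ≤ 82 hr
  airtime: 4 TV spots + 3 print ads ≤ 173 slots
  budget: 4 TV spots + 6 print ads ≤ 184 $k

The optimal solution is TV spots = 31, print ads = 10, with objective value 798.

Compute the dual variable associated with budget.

At the optimum: design uses 51 of 66 (slack = 15); production uses 82 of 82 (binding); airtime uses 154 of 173 (slack = 19); budget uses 184 of 184 (binding).
Since design, airtime are not tight, their duals are 0.
Dual feasibility on the basic columns requires 2·y_production + 4·y_budget = 18, 2·y_production + 6·y_budget = 24.
Solving: y_production = 3, y_budget = 3.
Shadow price of budget = 3.

3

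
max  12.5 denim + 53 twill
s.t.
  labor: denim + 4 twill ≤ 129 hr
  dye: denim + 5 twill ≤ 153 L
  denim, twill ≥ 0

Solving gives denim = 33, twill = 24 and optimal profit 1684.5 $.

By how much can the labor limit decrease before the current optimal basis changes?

6.6

Binding constraints: labor, dye. The basis is B = [[1,4],[1,5]] with det 1.
Per unit decrease in labor, x* moves by d = (-5, 1).
The basis stays optimal until denim reaches 0; allowable decrease = 6.6 hr.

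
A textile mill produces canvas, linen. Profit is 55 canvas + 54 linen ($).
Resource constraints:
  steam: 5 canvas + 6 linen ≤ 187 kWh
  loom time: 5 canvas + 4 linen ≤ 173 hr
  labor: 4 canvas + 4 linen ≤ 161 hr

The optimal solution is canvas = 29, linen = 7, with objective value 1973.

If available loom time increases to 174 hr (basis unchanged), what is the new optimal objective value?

Binding: steam and loom time. Non-binding: labor (17 unused).
By complementary slackness, y = 0 for the non-binding constraint.
The binding rows give the dual system: 5·y_steam + 5·y_loom time = 55 and 6·y_steam + 4·y_loom time = 54.
→ y_steam = 5 and y_loom time = 6.
Δz = y_loom time·Δb = 6 × (1) = 6, so new z* = 1973 + 6 = 1979.

1979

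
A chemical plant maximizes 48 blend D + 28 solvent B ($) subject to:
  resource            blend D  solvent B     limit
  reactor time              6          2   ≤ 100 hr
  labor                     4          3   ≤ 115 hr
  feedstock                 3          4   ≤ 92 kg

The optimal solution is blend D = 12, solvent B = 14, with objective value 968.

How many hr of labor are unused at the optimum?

25

labor used = 4·12 + 3·14 = 90; slack = 115 − 90 = 25.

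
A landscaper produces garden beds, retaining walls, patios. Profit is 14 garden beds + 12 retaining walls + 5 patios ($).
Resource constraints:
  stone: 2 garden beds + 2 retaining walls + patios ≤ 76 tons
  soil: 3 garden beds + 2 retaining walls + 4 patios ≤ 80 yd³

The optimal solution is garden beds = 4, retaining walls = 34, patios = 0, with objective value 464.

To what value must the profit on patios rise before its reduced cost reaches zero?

Check each constraint at x*: stone 76/76 (tight); soil 80/80 (tight).
The binding rows give the dual system: 2·y_stone + 3·y_soil = 14 and 2·y_stone + 2·y_soil = 12.
Solving: y_stone = 4, y_soil = 2.
patios enters the basis when its profit ≥ yᵀa₃ = 4·1 + 2·4 = 12.

12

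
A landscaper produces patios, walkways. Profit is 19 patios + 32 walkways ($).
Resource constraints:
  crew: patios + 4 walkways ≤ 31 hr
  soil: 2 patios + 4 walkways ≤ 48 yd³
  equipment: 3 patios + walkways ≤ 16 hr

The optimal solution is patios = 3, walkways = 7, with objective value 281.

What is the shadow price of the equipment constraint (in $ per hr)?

Binding: crew and equipment. Non-binding: soil (14 unused).
By complementary slackness, y = 0 for the non-binding constraint.
The binding rows give the dual system: 1·y_crew + 3·y_equipment = 19 and 4·y_crew + 1·y_equipment = 32.
→ y_crew = 7 and y_equipment = 4.
Shadow price of equipment = 4.

4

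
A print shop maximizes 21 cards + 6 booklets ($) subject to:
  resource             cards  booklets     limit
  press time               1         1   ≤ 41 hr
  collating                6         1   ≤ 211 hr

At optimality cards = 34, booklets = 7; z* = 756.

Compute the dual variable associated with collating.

3

At the optimum: press time uses 41 of 41 (binding); collating uses 211 of 211 (binding).
Dual feasibility on the basic columns requires 1·y_press time + 6·y_collating = 21, 1·y_press time + 1·y_collating = 6.
Solving: y_press time = 3, y_collating = 3.
Shadow price of collating = 3.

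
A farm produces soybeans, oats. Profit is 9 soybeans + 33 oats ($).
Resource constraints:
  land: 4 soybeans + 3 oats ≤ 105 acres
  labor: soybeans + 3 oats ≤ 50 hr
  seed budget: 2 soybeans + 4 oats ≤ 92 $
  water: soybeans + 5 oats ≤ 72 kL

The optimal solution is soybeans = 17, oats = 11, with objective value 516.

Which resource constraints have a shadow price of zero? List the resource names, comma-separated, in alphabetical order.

land, seed budget

land: 101/105 (slack 4)
labor: 50/50 (binding)
seed budget: 78/92 (slack 14)
water: 72/72 (binding)
By complementary slackness, a constraint with positive slack has shadow price 0 → land, seed budget.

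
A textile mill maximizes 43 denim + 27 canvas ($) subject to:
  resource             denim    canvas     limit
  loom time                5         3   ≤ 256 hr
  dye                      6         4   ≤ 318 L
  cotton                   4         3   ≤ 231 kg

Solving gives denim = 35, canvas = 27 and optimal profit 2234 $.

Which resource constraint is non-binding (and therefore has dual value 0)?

cotton

loom time: 256/256 (binding)
dye: 318/318 (binding)
cotton: 221/231 (slack 10)
By complementary slackness, a constraint with positive slack has shadow price 0 → cotton.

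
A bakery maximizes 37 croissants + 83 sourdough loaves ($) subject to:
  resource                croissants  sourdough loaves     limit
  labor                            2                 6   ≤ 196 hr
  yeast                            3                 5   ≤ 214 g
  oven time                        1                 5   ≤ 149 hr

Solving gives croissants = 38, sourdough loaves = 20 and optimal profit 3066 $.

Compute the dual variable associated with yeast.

Binding: labor and yeast. Non-binding: oven time (11 unused).
By complementary slackness, y = 0 for the non-binding constraint.
Dual feasibility on the basic columns requires 2·y_labor + 3·y_yeast = 37, 6·y_labor + 5·y_yeast = 83.
Solving: y_labor = 8, y_yeast = 7.
Shadow price of yeast = 7.

7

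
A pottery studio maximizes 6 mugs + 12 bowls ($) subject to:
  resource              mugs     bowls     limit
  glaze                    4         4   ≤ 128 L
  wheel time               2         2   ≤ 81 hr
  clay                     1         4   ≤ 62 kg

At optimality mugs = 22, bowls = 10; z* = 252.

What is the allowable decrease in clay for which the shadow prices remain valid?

Binding constraints: glaze, clay. The basis is B = [[4,4],[1,4]] with det 12.
Per unit decrease in clay, x* moves by d = (0.3333, -0.3333).
The basis stays optimal until bowls reaches 0; allowable decrease = 30 kg.

30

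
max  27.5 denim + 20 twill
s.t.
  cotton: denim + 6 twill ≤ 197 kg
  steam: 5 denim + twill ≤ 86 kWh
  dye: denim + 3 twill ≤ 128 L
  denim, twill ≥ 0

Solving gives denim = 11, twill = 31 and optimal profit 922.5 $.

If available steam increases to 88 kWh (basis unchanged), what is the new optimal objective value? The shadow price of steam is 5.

Δb = 2, so new z* = 922.5 + (5)·(2) = 922.5 + 10 = 932.5.

932.5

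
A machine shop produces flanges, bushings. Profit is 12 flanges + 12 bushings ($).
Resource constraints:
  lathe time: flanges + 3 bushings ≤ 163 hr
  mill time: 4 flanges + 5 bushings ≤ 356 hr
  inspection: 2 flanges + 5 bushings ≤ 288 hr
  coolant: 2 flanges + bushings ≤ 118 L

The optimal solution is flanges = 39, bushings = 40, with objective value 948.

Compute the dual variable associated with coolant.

Binding: mill time and coolant. Non-binding: lathe time (4 unused), inspection (10 unused).
By complementary slackness, y = 0 for the non-binding constraints.
The binding rows give the dual system: 4·y_mill time + 2·y_coolant = 12 and 5·y_mill time + 1·y_coolant = 12.
This yields shadow prices y_mill time = 2, y_coolant = 2.
Shadow price of coolant = 2.

2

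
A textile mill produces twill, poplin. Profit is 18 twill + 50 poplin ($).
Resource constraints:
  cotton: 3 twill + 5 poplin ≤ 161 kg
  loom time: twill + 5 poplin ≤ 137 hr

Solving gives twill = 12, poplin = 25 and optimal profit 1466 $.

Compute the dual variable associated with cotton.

At the optimum: cotton uses 161 of 161 (binding); loom time uses 137 of 137 (binding).
The binding rows give the dual system: 3·y_cotton + 1·y_loom time = 18 and 5·y_cotton + 5·y_loom time = 50.
→ y_cotton = 4 and y_loom time = 6.
Shadow price of cotton = 4.

4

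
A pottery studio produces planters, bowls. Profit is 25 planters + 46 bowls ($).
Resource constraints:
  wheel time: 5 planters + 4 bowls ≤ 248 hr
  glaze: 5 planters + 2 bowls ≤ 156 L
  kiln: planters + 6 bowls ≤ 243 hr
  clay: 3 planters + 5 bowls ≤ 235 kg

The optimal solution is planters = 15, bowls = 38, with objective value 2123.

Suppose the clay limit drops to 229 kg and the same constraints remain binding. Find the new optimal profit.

2075

At the optimum: wheel time uses 227 of 248 (slack = 21); glaze uses 151 of 156 (slack = 5); kiln uses 243 of 243 (binding); clay uses 235 of 235 (binding).
By complementary slackness, y = 0 for the non-binding constraints.
From A_Bᵀ y = c: 1·y_kiln + 3·y_clay = 25; 6·y_kiln + 5·y_clay = 46.
→ y_kiln = 1 and y_clay = 8.
Δz = y_clay·Δb = 8 × (-6) = -48, so new z* = 2123 − 48 = 2075.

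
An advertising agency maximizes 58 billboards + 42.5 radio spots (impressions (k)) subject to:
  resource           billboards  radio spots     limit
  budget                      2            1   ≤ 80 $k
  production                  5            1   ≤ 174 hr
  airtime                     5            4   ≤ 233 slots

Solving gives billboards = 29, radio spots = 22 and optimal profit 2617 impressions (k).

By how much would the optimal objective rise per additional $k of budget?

Binding: budget and airtime. Non-binding: production (7 unused).
Slack constraints have shadow price 0 (complementary slackness).
From A_Bᵀ y = c: 2·y_budget + 5·y_airtime = 58; 1·y_budget + 4·y_airtime = 42.5.
This yields shadow prices y_budget = 6.5, y_airtime = 9.
Shadow price of budget = 6.5.

6.5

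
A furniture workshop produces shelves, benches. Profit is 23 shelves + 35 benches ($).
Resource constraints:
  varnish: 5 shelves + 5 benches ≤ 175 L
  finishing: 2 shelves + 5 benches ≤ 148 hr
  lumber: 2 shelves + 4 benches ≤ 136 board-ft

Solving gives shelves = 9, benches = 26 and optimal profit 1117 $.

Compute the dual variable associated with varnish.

3

At the optimum: varnish uses 175 of 175 (binding); finishing uses 148 of 148 (binding); lumber uses 122 of 136 (slack = 14).
Since lumber is not tight, its dual is 0.
The binding rows give the dual system: 5·y_varnish + 2·y_finishing = 23 and 5·y_varnish + 5·y_finishing = 35.
Solving: y_varnish = 3, y_finishing = 4.
Shadow price of varnish = 3.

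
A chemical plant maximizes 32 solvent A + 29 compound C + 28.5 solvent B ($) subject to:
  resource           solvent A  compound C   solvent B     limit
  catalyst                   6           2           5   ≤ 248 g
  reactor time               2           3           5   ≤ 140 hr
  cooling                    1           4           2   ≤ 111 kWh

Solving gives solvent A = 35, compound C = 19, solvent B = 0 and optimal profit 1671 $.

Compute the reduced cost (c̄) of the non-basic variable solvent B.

-4

Binding: catalyst and cooling. Non-binding: reactor time (13 unused).
Slack constraints have shadow price 0 (complementary slackness).
The binding rows give the dual system: 6·y_catalyst + 1·y_cooling = 32 and 2·y_catalyst + 4·y_cooling = 29.
→ y_catalyst = 4.5 and y_cooling = 5.
Reduced cost of solvent B: c₃ − yᵀa₃ = 28.5 − (4.5·5 + 5·2) = 28.5 − 32.5 = -4.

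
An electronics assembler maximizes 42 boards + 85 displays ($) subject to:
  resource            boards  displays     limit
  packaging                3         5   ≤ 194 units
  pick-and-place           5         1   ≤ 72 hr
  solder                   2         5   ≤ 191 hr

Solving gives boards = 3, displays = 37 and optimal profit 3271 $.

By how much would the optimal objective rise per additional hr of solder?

Check each constraint at x*: packaging 194/194 (tight); pick-and-place 52/72 (slack 20); solder 191/191 (tight).
By complementary slackness, y = 0 for the non-binding constraint.
Dual feasibility on the basic columns requires 3·y_packaging + 2·y_solder = 42, 5·y_packaging + 5·y_solder = 85.
This yields shadow prices y_packaging = 8, y_solder = 9.
Shadow price of solder = 9.

9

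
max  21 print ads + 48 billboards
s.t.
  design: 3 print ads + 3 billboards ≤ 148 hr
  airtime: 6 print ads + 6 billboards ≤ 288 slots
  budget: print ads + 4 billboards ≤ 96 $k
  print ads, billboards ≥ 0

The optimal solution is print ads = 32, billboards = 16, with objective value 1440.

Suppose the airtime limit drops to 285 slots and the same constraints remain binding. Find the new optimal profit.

1434

Binding: airtime and budget. Non-binding: design (4 unused).
Slack constraints have shadow price 0 (complementary slackness).
From A_Bᵀ y = c: 6·y_airtime + 1·y_budget = 21; 6·y_airtime + 4·y_budget = 48.
→ y_airtime = 2 and y_budget = 9.
Δz = y_airtime·Δb = 2 × (-3) = -6, so new z* = 1440 − 6 = 1434.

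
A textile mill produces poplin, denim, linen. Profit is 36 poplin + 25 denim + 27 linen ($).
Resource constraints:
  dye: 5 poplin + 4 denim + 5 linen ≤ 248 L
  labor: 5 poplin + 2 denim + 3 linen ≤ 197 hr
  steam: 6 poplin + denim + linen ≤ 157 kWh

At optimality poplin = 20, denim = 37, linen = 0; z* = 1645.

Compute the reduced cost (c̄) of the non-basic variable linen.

Binding: dye and steam. Non-binding: labor (23 unused).
Slack constraints have shadow price 0 (complementary slackness).
The binding rows give the dual system: 5·y_dye + 6·y_steam = 36 and 4·y_dye + 1·y_steam = 25.
Solving: y_dye = 6, y_steam = 1.
Reduced cost of linen: c₃ − yᵀa₃ = 27 − (6·5 + 1·1) = 27 − 31 = -4.

-4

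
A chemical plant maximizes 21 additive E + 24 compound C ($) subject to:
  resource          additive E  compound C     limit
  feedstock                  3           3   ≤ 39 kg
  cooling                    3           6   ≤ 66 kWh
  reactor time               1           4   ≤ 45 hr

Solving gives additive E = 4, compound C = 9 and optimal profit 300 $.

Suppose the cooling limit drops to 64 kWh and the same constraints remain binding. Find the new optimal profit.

298

Binding: feedstock and cooling. Non-binding: reactor time (5 unused).
Slack constraints have shadow price 0 (complementary slackness).
The binding rows give the dual system: 3·y_feedstock + 3·y_cooling = 21 and 3·y_feedstock + 6·y_cooling = 24.
This yields shadow prices y_feedstock = 6, y_cooling = 1.
Δz = y_cooling·Δb = 1 × (-2) = -2, so new z* = 300 − 2 = 298.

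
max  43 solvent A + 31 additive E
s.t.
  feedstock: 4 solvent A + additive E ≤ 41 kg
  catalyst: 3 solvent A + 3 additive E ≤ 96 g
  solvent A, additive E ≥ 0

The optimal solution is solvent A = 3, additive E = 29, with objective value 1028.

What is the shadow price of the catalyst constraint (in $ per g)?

9

Check each constraint at x*: feedstock 41/41 (tight); catalyst 96/96 (tight).
The binding rows give the dual system: 4·y_feedstock + 3·y_catalyst = 43 and 1·y_feedstock + 3·y_catalyst = 31.
Solving: y_feedstock = 4, y_catalyst = 9.
Shadow price of catalyst = 9.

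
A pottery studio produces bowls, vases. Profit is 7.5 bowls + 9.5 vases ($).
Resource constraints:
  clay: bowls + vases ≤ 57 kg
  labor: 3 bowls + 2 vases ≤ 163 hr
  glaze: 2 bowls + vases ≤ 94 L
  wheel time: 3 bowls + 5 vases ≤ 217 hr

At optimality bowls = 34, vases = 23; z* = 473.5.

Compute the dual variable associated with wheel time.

1

Binding: clay and wheel time. Non-binding: labor (15 unused), glaze (3 unused).
By complementary slackness, y = 0 for the non-binding constraints.
From A_Bᵀ y = c: 1·y_clay + 3·y_wheel time = 7.5; 1·y_clay + 5·y_wheel time = 9.5.
This yields shadow prices y_clay = 4.5, y_wheel time = 1.
Shadow price of wheel time = 1.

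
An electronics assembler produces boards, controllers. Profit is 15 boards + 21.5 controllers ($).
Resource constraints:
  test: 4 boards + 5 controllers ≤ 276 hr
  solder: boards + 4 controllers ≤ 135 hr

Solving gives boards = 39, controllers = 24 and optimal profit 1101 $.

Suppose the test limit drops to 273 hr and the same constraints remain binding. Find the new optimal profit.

Both test and solder are binding at x*.
Dual feasibility on the basic columns requires 4·y_test + 1·y_solder = 15, 5·y_test + 4·y_solder = 21.5.
Solving: y_test = 3.5, y_solder = 1.
Δz = y_test·Δb = 3.5 × (-3) = -10.5, so new z* = 1101 − 10.5 = 1090.5.

1090.5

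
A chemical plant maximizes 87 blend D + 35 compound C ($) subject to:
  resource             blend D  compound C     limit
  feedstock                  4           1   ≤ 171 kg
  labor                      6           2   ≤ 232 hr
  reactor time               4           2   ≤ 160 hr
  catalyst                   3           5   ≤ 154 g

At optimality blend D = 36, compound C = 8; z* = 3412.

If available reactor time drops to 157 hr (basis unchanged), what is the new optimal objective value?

Binding: labor and reactor time. Non-binding: feedstock (19 unused), catalyst (6 unused).
Since feedstock, catalyst are not tight, their duals are 0.
From A_Bᵀ y = c: 6·y_labor + 4·y_reactor time = 87; 2·y_labor + 2·y_reactor time = 35.
Solving: y_labor = 8.5, y_reactor time = 9.
Δz = y_reactor time·Δb = 9 × (-3) = -27, so new z* = 3412 − 27 = 3385.

3385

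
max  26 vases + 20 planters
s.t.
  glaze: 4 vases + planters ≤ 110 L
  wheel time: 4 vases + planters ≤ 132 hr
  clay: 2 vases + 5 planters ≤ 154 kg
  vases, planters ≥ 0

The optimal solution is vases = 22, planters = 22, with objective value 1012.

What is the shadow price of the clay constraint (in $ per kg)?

3

At the optimum: glaze uses 110 of 110 (binding); wheel time uses 110 of 132 (slack = 22); clay uses 154 of 154 (binding).
Since wheel time is not tight, its dual is 0.
Dual feasibility on the basic columns requires 4·y_glaze + 2·y_clay = 26, 1·y_glaze + 5·y_clay = 20.
→ y_glaze = 5 and y_clay = 3.
Shadow price of clay = 3.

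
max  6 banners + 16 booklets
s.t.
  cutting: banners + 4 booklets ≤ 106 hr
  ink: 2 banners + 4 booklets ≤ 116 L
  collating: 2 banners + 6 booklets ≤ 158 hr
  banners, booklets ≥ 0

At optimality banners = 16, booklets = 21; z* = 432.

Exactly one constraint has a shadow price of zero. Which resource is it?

cutting

cutting: 100/106 (slack 6)
ink: 116/116 (binding)
collating: 158/158 (binding)
By complementary slackness, a constraint with positive slack has shadow price 0 → cutting.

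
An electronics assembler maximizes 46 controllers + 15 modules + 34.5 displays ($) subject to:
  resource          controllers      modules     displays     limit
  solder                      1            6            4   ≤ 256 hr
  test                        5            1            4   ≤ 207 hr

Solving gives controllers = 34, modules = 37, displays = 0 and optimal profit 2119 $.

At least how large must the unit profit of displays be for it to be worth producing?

Check each constraint at x*: solder 256/256 (tight); test 207/207 (tight).
Dual feasibility on the basic columns requires 1·y_solder + 5·y_test = 46, 6·y_solder + 1·y_test = 15.
This yields shadow prices y_solder = 1, y_test = 9.
displays enters the basis when its profit ≥ yᵀa₃ = 1·4 + 9·4 = 40.

40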